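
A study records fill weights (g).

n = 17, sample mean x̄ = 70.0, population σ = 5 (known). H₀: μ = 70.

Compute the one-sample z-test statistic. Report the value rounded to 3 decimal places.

test statistic = 0.000

SE = σ/√n = 5/√17 = 1.2127
z = (x̄−μ₀)/SE = (70.0−70)/1.2127 = 0.0000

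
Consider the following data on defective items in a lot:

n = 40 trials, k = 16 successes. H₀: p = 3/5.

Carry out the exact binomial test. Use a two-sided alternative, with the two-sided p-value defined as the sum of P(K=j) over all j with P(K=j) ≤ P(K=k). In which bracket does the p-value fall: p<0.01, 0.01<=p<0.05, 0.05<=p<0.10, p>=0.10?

p-value bracket: 0.01<=p<0.05

Exact binomial: n=40, k=16, p₀=3/5=0.6000
P(X=j) = C(n,j)·p₀^j·(1−p₀)^(n−j); p = Σ P(X=j) over j with P(X=j) ≤ P(X=16)
p-value (two-sided) = 0.01441
→ bracket: 0.01<=p<0.05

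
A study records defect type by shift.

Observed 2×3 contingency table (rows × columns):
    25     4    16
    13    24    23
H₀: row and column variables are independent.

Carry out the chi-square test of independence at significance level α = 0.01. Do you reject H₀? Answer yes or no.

Row totals [45, 60], col totals [38, 28, 39], n=105
χ² = (25−16.29)²/16.29 + (4−12.00)²/12.00 + (16−16.71)²/16.71 + (13−21.71)²/21.71 + (24−16.00)²/16.00 + (23−22.29)²/22.29 = 17.5468
df = 2
p-value (upper-tail) = 0.00015
At α=0.01: p < α → reject H₀

reject H₀: yes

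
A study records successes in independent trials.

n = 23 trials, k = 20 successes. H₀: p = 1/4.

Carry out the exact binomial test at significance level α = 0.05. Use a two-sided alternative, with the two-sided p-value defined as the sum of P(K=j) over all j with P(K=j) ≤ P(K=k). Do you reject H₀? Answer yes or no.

Exact binomial: n=23, k=20, p₀=1/4=0.2500
P(X=j) = C(n,j)·p₀^j·(1−p₀)^(n−j); p = Σ P(X=j) over j with P(X=j) ≤ P(X=20)
p-value (two-sided) = 0.00000
At α=0.05: p < α → reject H₀

reject H₀: yes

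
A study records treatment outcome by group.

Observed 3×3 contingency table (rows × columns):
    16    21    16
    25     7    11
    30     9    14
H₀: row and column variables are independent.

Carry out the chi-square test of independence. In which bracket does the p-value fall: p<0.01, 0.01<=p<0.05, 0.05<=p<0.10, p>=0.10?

Row totals [53, 43, 53], col totals [71, 37, 41], n=149
χ² = (16−25.26)²/25.26 + (21−13.16)²/13.16 + (16−14.58)²/14.58 + (25−20.49)²/20.49 + (7−10.68)²/10.68 + (11−11.83)²/11.83 + (30−25.26)²/25.26 + (9−13.16)²/13.16 + (14−14.58)²/14.58 = 12.7466
df = 4
p-value (upper-tail) = 0.01258
→ bracket: 0.01<=p<0.05

p-value bracket: 0.01<=p<0.05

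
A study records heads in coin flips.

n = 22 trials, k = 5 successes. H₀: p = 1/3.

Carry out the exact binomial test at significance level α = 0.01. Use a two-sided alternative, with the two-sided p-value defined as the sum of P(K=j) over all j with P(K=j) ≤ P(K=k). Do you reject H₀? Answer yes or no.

Exact binomial: n=22, k=5, p₀=1/3=0.3333
P(X=j) = C(n,j)·p₀^j·(1−p₀)^(n−j); p = Σ P(X=j) over j with P(X=j) ≤ P(X=5)
p-value (two-sided) = 0.36929
At α=0.01: p ≥ α → fail to reject H₀

reject H₀: no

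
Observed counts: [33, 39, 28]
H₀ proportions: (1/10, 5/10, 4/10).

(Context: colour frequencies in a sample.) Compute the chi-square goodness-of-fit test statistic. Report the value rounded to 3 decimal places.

n = 100; E_i = n·p_i = [10.00, 50.00, 40.00]
χ² = (33−10.00)²/10.00 + (39−50.00)²/50.00 + (28−40.00)²/40.00 = 58.9200
df = 2

test statistic = 58.920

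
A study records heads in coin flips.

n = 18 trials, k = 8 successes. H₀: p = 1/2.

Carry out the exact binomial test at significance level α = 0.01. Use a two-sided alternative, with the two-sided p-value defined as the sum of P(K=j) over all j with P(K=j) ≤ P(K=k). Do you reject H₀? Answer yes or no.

Exact binomial: n=18, k=8, p₀=1/2=0.5000
P(X=j) = C(n,j)·p₀^j·(1−p₀)^(n−j); p = Σ P(X=j) over j with P(X=j) ≤ P(X=8)
p-value (two-sided) = 0.81453
At α=0.01: p ≥ α → fail to reject H₀

reject H₀: no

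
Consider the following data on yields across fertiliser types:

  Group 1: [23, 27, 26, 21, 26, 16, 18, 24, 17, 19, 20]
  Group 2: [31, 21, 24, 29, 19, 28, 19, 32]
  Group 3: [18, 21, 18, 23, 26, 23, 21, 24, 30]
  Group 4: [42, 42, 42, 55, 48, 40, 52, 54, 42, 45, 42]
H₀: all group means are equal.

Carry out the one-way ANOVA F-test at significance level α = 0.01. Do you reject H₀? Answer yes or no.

Group means [21.55, 25.38, 22.67, 45.82], grand mean 29.436
SSB = Σnᵢ(x̄ᵢ−x̄)² = 4181.351; SSW = ΣΣ(x−x̄ᵢ)² = 766.239
MSB = 4181.351/3 = 1393.7837; MSW = 766.239/35 = 21.8925
F = MSB/MSW = 63.6648
df = (3, 35)
p-value (upper-tail) = 0.00000
At α=0.01: p < α → reject H₀

reject H₀: yes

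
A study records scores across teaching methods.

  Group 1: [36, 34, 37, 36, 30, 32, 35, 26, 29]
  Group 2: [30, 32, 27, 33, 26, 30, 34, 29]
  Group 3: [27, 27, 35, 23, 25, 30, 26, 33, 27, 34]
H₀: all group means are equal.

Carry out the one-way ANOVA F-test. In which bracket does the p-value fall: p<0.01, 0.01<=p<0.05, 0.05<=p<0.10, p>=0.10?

p-value bracket: 0.05<=p<0.10

Group means [32.78, 30.12, 28.70], grand mean 30.481
SSB = Σnᵢ(x̄ᵢ−x̄)² = 80.210; SSW = ΣΣ(x−x̄ᵢ)² = 318.531
MSB = 80.210/2 = 40.1051; MSW = 318.531/24 = 13.2721
F = MSB/MSW = 3.0218
df = (2, 24)
p-value (upper-tail) = 0.06753
→ bracket: 0.05<=p<0.10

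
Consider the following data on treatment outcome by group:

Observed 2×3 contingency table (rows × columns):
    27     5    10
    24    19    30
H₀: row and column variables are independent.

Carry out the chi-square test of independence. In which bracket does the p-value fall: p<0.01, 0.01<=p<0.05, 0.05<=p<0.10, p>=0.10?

Row totals [42, 73], col totals [51, 24, 40], n=115
χ² = (27−18.63)²/18.63 + (5−8.77)²/8.77 + (10−14.61)²/14.61 + (24−32.37)²/32.37 + (19−15.23)²/15.23 + (30−25.39)²/25.39 = 10.7692
df = 2
p-value (upper-tail) = 0.00459
→ bracket: p<0.01

p-value bracket: p<0.01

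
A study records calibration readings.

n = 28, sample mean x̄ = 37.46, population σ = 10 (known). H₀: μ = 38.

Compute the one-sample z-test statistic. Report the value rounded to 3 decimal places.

test statistic = -0.286

SE = σ/√n = 10/√28 = 1.8898
z = (x̄−μ₀)/SE = (37.46−38)/1.8898 = -0.2857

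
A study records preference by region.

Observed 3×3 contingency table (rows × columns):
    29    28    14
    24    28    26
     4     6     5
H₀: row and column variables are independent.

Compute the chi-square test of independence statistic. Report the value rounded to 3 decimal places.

test statistic = 4.261

Row totals [71, 78, 15], col totals [57, 62, 45], n=164
χ² = (29−24.68)²/24.68 + (28−26.84)²/26.84 + (14−19.48)²/19.48 + (24−27.11)²/27.11 + (28−29.49)²/29.49 + (26−21.40)²/21.40 + (4−5.21)²/5.21 + (6−5.67)²/5.67 + (5−4.12)²/4.12 = 4.2607
df = 4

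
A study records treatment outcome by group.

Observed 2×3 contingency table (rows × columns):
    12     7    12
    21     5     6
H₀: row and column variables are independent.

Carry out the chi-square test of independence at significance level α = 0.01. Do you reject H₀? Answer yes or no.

reject H₀: no

Row totals [31, 32], col totals [33, 12, 18], n=63
χ² = (12−16.24)²/16.24 + (7−5.90)²/5.90 + (12−8.86)²/8.86 + (21−16.76)²/16.76 + (5−6.10)²/6.10 + (6−9.14)²/9.14 = 4.7732
df = 2
p-value (upper-tail) = 0.09194
At α=0.01: p ≥ α → fail to reject H₀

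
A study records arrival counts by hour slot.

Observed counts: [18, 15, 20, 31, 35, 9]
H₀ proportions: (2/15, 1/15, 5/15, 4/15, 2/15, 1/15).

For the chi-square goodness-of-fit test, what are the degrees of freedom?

df = k − 1 = 6 − 1 = 5

degrees of freedom = 5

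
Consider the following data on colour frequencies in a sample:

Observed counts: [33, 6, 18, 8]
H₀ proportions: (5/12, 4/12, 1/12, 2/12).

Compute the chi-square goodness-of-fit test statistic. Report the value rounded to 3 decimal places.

test statistic = 42.594

n = 65; E_i = n·p_i = [27.08, 21.67, 5.42, 10.83]
χ² = (33−27.08)²/27.08 + (6−21.67)²/21.67 + (18−5.42)²/5.42 + (8−10.83)²/10.83 = 42.5938
df = 3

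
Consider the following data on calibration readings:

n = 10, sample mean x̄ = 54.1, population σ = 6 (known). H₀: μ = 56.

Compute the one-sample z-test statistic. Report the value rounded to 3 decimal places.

SE = σ/√n = 6/√10 = 1.8974
z = (x̄−μ₀)/SE = (54.1−56)/1.8974 = -1.0014

test statistic = -1.001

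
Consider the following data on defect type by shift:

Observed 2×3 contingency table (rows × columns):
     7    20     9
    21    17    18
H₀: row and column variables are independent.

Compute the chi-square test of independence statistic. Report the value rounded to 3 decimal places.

test statistic = 6.188

Row totals [36, 56], col totals [28, 37, 27], n=92
χ² = (7−10.96)²/10.96 + (20−14.48)²/14.48 + (9−10.57)²/10.57 + (21−17.04)²/17.04 + (17−22.52)²/22.52 + (18−16.43)²/16.43 = 6.1878
df = 2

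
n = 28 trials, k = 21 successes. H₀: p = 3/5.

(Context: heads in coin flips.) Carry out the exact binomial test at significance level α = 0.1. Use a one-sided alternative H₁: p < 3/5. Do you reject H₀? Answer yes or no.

Exact binomial: n=28, k=21, p₀=3/5=0.6000
P(X≤21) from Σ C(n,i)·p₀^i·(1−p₀)^(n−i)
p-value (one-sided, H₁ less) = 0.96855
At α=0.1: p ≥ α → fail to reject H₀

reject H₀: no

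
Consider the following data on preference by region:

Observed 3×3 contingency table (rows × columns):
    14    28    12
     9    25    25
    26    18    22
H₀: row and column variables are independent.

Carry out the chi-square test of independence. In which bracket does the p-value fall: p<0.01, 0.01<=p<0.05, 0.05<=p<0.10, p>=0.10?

Row totals [54, 59, 66], col totals [49, 71, 59], n=179
χ² = (14−14.78)²/14.78 + (28−21.42)²/21.42 + (12−17.80)²/17.80 + (9−16.15)²/16.15 + (25−23.40)²/23.40 + (25−19.45)²/19.45 + (26−18.07)²/18.07 + (18−26.18)²/26.18 + (22−21.75)²/21.75 = 14.8547
df = 4
p-value (upper-tail) = 0.00501
→ bracket: p<0.01

p-value bracket: p<0.01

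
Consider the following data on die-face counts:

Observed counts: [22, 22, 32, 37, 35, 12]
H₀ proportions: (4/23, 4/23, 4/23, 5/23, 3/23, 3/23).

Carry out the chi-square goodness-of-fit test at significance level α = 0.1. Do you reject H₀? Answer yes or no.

reject H₀: yes

n = 160; E_i = n·p_i = [27.83, 27.83, 27.83, 34.78, 20.87, 20.87]
χ² = (22−27.83)²/27.83 + (22−27.83)²/27.83 + (32−27.83)²/27.83 + (37−34.78)²/34.78 + (35−20.87)²/20.87 + (12−20.87)²/20.87 = 16.5442
df = 5
p-value (upper-tail) = 0.00545
At α=0.1: p < α → reject H₀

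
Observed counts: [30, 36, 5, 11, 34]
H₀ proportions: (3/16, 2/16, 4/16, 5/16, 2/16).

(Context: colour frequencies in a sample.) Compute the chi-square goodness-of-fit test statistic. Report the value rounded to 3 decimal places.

test statistic = 98.683

n = 116; E_i = n·p_i = [21.75, 14.50, 29.00, 36.25, 14.50]
χ² = (30−21.75)²/21.75 + (36−14.50)²/14.50 + (5−29.00)²/29.00 + (11−36.25)²/36.25 + (34−14.50)²/14.50 = 98.6828
df = 4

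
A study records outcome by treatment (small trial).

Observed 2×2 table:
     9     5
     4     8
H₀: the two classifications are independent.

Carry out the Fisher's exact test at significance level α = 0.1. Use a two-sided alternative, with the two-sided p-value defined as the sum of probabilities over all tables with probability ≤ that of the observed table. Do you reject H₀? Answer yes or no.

reject H₀: no

Margins: r₁=14, r₂=12, c₁=13, c₂=13, n=26
p_obs = C(14,9)·C(12,4)/C(26,13); sum pmf over tables with pmf ≤ p_obs
p-value (two-sided) = 0.23774
At α=0.1: p ≥ α → fail to reject H₀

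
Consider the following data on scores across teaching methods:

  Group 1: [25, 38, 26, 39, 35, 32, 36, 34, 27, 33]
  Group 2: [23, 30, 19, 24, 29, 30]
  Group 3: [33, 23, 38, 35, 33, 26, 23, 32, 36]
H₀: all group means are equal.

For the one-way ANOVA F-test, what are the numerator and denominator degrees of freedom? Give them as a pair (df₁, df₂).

degrees of freedom = [2, 22]

k = 3 groups, N = 25 total
df = (k−1, N−k) = (3−1, 25−3) = (2, 22)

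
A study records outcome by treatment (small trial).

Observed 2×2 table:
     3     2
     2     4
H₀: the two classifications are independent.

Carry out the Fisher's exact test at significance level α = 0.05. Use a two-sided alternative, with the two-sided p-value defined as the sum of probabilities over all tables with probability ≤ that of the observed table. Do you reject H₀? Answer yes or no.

reject H₀: no

Margins: r₁=5, r₂=6, c₁=5, c₂=6, n=11
p_obs = C(5,3)·C(6,2)/C(11,5); sum pmf over tables with pmf ≤ p_obs
p-value (two-sided) = 0.56710
At α=0.05: p ≥ α → fail to reject H₀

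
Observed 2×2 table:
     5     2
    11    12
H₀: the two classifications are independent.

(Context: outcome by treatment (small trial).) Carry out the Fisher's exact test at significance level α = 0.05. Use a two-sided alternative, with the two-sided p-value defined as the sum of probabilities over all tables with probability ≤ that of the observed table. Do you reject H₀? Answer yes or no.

Margins: r₁=7, r₂=23, c₁=16, c₂=14, n=30
p_obs = C(7,5)·C(23,11)/C(30,16); sum pmf over tables with pmf ≤ p_obs
p-value (two-sided) = 0.39923
At α=0.05: p ≥ α → fail to reject H₀

reject H₀: no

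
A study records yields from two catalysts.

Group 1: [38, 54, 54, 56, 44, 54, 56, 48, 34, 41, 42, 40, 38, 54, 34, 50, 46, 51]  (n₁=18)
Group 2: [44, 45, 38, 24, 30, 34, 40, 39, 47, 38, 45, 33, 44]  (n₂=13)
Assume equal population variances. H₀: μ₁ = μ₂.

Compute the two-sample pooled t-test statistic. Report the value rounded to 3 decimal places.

x̄₁=46.333, s₁=7.654, n₁=18
x̄₂=38.538, s₂=6.790, n₂=13
s_p² = [17·7.654² + 12·6.790²]/29 = 53.4218
SE = √(s_p²·(1/18+1/13)) = 2.6603
t = (46.333−38.538)/2.6603 = 2.9301
df = 29

test statistic = 2.930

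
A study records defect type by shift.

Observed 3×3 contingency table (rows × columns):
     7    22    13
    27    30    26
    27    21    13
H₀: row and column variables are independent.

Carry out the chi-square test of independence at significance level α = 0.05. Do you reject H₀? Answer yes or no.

Row totals [42, 83, 61], col totals [61, 73, 52], n=186
χ² = (7−13.77)²/13.77 + (22−16.48)²/16.48 + (13−11.74)²/11.74 + (27−27.22)²/27.22 + (30−32.58)²/32.58 + (26−23.20)²/23.20 + (27−20.01)²/20.01 + (21−23.94)²/23.94 + (13−17.05)²/17.05 = 9.6249
df = 4
p-value (upper-tail) = 0.04724
At α=0.05: p < α → reject H₀

reject H₀: yes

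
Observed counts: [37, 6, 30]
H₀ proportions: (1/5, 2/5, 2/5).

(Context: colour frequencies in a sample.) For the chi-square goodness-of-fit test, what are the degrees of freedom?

degrees of freedom = 2

df = k − 1 = 3 − 1 = 2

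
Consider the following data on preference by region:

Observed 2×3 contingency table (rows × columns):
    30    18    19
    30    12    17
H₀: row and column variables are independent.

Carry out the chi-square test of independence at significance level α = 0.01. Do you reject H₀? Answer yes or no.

reject H₀: no

Row totals [67, 59], col totals [60, 30, 36], n=126
χ² = (30−31.90)²/31.90 + (18−15.95)²/15.95 + (19−19.14)²/19.14 + (30−28.10)²/28.10 + (12−14.05)²/14.05 + (17−16.86)²/16.86 = 0.8064
df = 2
p-value (upper-tail) = 0.66817
At α=0.01: p ≥ α → fail to reject H₀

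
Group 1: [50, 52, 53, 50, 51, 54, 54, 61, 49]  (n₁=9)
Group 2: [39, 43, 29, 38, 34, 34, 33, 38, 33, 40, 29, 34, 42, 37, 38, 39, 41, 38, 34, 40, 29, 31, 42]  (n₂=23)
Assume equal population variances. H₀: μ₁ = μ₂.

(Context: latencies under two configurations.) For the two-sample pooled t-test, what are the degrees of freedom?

degrees of freedom = 30

df = n₁ + n₂ − 2 = 9 + 23 − 2 = 30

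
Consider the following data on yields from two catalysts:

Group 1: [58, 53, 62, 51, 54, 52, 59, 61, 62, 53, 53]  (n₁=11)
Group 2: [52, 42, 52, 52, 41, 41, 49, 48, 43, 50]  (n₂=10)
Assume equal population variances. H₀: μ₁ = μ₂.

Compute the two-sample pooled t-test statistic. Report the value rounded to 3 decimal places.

test statistic = 4.677

x̄₁=56.182, s₁=4.262, n₁=11
x̄₂=47.000, s₂=4.738, n₂=10
s_p² = [10·4.262² + 9·4.738²]/19 = 20.1914
SE = √(s_p²·(1/11+1/10)) = 1.9633
t = (56.182−47.000)/1.9633 = 4.6766
df = 19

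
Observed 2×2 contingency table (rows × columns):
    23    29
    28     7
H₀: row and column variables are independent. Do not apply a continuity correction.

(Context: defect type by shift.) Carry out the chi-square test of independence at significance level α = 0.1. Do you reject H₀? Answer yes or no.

reject H₀: yes

Row totals [52, 35], col totals [51, 36], n=87
χ² = (23−30.48)²/30.48 + (29−21.52)²/21.52 + (28−20.52)²/20.52 + (7−14.48)²/14.48 = 11.0341
df = 1
p-value (upper-tail) = 0.00089
At α=0.1: p < α → reject H₀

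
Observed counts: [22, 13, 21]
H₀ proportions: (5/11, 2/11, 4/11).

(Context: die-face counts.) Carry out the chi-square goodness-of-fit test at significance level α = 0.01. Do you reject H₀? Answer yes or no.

n = 56; E_i = n·p_i = [25.45, 10.18, 20.36]
χ² = (22−25.45)²/25.45 + (13−10.18)²/10.18 + (21−20.36)²/20.36 = 1.2687
df = 2
p-value (upper-tail) = 0.53027
At α=0.01: p ≥ α → fail to reject H₀

reject H₀: no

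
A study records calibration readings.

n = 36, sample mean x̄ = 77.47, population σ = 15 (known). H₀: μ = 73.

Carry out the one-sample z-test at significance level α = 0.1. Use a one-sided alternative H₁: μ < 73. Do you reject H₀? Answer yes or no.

reject H₀: no

SE = σ/√n = 15/√36 = 2.5000
z = (x̄−μ₀)/SE = (77.47−73)/2.5000 = 1.7880
p-value (one-sided, H₁ less) = 0.96311
At α=0.1: p ≥ α → fail to reject H₀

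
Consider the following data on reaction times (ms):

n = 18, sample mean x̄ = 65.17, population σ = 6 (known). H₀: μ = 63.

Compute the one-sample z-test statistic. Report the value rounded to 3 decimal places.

test statistic = 1.534

SE = σ/√n = 6/√18 = 1.4142
z = (x̄−μ₀)/SE = (65.17−63)/1.4142 = 1.5344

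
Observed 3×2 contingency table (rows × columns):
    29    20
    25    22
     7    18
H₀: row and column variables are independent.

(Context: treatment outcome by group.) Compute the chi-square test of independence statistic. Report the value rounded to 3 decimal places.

Row totals [49, 47, 25], col totals [61, 60], n=121
χ² = (29−24.70)²/24.70 + (20−24.30)²/24.30 + (25−23.69)²/23.69 + (22−23.31)²/23.31 + (7−12.60)²/12.60 + (18−12.40)²/12.40 = 6.6767
df = 2

test statistic = 6.677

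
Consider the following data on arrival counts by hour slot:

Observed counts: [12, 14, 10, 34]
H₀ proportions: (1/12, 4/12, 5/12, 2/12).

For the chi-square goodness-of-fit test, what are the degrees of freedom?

df = k − 1 = 4 − 1 = 3

degrees of freedom = 3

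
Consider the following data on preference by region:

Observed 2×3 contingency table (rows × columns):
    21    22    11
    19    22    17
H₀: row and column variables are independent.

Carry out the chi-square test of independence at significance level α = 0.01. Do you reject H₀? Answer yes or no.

reject H₀: no

Row totals [54, 58], col totals [40, 44, 28], n=112
χ² = (21−19.29)²/19.29 + (22−21.21)²/21.21 + (11−13.50)²/13.50 + (19−20.71)²/20.71 + (22−22.79)²/22.79 + (17−14.50)²/14.50 = 1.2444
df = 2
p-value (upper-tail) = 0.53675
At α=0.01: p ≥ α → fail to reject H₀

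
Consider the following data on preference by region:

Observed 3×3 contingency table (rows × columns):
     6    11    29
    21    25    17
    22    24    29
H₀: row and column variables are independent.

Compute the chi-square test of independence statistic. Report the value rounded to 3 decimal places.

test statistic = 15.117

Row totals [46, 63, 75], col totals [49, 60, 75], n=184
χ² = (6−12.25)²/12.25 + (11−15.00)²/15.00 + (29−18.75)²/18.75 + (21−16.78)²/16.78 + (25−20.54)²/20.54 + (17−25.68)²/25.68 + (22−19.97)²/19.97 + (24−24.46)²/24.46 + (29−30.57)²/30.57 = 15.1169
df = 4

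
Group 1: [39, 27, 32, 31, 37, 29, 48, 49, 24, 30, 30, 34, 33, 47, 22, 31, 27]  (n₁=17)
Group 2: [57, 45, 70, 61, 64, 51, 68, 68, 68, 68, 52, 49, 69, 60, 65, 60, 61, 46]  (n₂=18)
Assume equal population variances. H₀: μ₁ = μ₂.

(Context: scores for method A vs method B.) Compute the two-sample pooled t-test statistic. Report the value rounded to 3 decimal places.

x̄₁=33.529, s₁=8.071, n₁=17
x̄₂=60.111, s₂=8.316, n₂=18
s_p² = [16·8.071² + 17·8.316²]/33 = 67.2125
SE = √(s_p²·(1/17+1/18)) = 2.7727
t = (33.529−60.111)/2.7727 = -9.5870
df = 33

test statistic = -9.587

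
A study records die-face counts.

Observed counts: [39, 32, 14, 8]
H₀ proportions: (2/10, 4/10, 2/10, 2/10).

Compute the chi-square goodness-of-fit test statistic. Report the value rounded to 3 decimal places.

test statistic = 30.280

n = 93; E_i = n·p_i = [18.60, 37.20, 18.60, 18.60]
χ² = (39−18.60)²/18.60 + (32−37.20)²/37.20 + (14−18.60)²/18.60 + (8−18.60)²/18.60 = 30.2796
df = 3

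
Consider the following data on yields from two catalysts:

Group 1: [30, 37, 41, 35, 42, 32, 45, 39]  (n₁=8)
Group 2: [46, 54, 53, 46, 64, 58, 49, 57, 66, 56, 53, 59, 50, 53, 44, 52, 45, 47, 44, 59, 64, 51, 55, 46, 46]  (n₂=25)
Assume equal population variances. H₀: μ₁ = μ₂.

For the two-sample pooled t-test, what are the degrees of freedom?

degrees of freedom = 31

df = n₁ + n₂ − 2 = 8 + 25 − 2 = 31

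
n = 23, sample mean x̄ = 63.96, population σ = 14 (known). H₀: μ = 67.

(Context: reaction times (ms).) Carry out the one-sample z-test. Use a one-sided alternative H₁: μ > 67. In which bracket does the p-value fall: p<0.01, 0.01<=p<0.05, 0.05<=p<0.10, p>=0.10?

SE = σ/√n = 14/√23 = 2.9192
z = (x̄−μ₀)/SE = (63.96−67)/2.9192 = -1.0414
p-value (one-sided, H₁ greater) = 0.85115
→ bracket: p>=0.10

p-value bracket: p>=0.10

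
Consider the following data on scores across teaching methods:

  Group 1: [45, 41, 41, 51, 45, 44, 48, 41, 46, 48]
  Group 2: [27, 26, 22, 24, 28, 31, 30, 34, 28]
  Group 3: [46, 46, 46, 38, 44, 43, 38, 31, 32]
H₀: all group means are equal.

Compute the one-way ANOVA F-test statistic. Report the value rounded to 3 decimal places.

test statistic = 37.573

Group means [45.00, 27.78, 40.44], grand mean 38.000
SSB = Σnᵢ(x̄ᵢ−x̄)² = 1484.222; SSW = ΣΣ(x−x̄ᵢ)² = 493.778
MSB = 1484.222/2 = 742.1111; MSW = 493.778/25 = 19.7511
F = MSB/MSW = 37.5731
df = (2, 25)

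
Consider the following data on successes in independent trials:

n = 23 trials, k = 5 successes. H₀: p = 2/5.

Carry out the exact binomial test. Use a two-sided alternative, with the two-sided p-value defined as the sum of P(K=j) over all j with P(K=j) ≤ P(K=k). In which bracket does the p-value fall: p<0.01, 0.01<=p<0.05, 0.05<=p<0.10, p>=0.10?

Exact binomial: n=23, k=5, p₀=2/5=0.4000
P(X=j) = C(n,j)·p₀^j·(1−p₀)^(n−j); p = Σ P(X=j) over j with P(X=j) ≤ P(X=5)
p-value (two-sided) = 0.08889
→ bracket: 0.05<=p<0.10

p-value bracket: 0.05<=p<0.10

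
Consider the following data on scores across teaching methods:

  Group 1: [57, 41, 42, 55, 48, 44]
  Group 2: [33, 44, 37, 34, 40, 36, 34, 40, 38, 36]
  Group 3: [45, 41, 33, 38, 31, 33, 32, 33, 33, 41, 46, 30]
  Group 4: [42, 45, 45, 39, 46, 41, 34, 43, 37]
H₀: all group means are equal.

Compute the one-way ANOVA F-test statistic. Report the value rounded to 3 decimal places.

Group means [47.83, 37.20, 36.33, 41.33], grand mean 39.649
SSB = Σnᵢ(x̄ᵢ−x̄)² = 619.332; SSW = ΣΣ(x−x̄ᵢ)² = 811.100
MSB = 619.332/3 = 206.4441; MSW = 811.100/33 = 24.5788
F = MSB/MSW = 8.3993
df = (3, 33)

test statistic = 8.399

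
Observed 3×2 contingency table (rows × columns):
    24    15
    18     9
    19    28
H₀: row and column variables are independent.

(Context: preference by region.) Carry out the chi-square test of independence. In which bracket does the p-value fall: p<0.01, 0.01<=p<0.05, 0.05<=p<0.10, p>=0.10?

Row totals [39, 27, 47], col totals [61, 52], n=113
χ² = (24−21.05)²/21.05 + (15−17.95)²/17.95 + (18−14.58)²/14.58 + (9−12.42)²/12.42 + (19−25.37)²/25.37 + (28−21.63)²/21.63 = 6.1224
df = 2
p-value (upper-tail) = 0.04683
→ bracket: 0.01<=p<0.05

p-value bracket: 0.01<=p<0.05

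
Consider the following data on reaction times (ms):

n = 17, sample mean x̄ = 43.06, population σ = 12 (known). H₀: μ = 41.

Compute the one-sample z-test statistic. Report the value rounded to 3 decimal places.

test statistic = 0.708

SE = σ/√n = 12/√17 = 2.9104
z = (x̄−μ₀)/SE = (43.06−41)/2.9104 = 0.7078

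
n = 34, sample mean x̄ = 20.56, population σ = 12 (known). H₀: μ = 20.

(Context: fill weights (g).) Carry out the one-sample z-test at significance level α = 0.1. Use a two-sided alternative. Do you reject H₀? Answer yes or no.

SE = σ/√n = 12/√34 = 2.0580
z = (x̄−μ₀)/SE = (20.56−20)/2.0580 = 0.2721
p-value (two-sided) = 0.78554
At α=0.1: p ≥ α → fail to reject H₀

reject H₀: no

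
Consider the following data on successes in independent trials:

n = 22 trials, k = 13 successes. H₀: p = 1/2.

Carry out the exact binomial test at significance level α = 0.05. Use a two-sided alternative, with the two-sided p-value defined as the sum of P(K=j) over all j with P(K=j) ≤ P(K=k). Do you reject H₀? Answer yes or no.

Exact binomial: n=22, k=13, p₀=1/2=0.5000
P(X=j) = C(n,j)·p₀^j·(1−p₀)^(n−j); p = Σ P(X=j) over j with P(X=j) ≤ P(X=13)
p-value (two-sided) = 0.52347
At α=0.05: p ≥ α → fail to reject H₀

reject H₀: no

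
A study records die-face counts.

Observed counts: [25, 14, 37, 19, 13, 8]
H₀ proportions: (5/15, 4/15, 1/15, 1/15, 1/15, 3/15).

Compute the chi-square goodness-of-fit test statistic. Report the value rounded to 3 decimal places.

n = 116; E_i = n·p_i = [38.67, 30.93, 7.73, 7.73, 7.73, 23.20]
χ² = (25−38.67)²/38.67 + (14−30.93)²/30.93 + (37−7.73)²/7.73 + (19−7.73)²/7.73 + (13−7.73)²/7.73 + (8−23.20)²/23.20 = 154.8190
df = 5

test statistic = 154.819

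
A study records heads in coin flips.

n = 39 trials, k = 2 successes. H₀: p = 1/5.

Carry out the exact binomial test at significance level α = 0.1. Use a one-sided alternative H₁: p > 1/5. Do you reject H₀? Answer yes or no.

Exact binomial: n=39, k=2, p₀=1/5=0.2000
P(X≥2) from Σ C(n,i)·p₀^i·(1−p₀)^(n−i)
p-value (one-sided, H₁ greater) = 0.99821
At α=0.1: p ≥ α → fail to reject H₀

reject H₀: no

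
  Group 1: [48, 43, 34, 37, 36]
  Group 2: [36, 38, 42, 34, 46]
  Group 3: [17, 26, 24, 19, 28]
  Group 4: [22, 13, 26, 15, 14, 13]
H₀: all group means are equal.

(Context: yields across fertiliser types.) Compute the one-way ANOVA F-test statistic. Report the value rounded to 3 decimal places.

Group means [39.60, 39.20, 22.80, 17.17], grand mean 29.095
SSB = Σnᵢ(x̄ᵢ−x̄)² = 2114.176; SSW = ΣΣ(x−x̄ᵢ)² = 463.633
MSB = 2114.176/3 = 704.7254; MSW = 463.633/17 = 27.2725
F = MSB/MSW = 25.8401
df = (3, 17)

test statistic = 25.840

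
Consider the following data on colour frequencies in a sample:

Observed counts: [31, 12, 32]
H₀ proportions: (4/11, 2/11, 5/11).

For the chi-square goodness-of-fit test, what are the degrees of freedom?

df = k − 1 = 3 − 1 = 2

degrees of freedom = 2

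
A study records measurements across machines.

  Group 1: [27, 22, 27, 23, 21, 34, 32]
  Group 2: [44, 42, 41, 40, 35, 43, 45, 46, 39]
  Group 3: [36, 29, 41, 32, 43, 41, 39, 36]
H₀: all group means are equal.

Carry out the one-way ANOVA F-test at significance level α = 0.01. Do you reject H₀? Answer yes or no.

Group means [26.57, 41.67, 37.12], grand mean 35.750
SSB = Σnᵢ(x̄ᵢ−x̄)² = 919.911; SSW = ΣΣ(x−x̄ᵢ)² = 404.589
MSB = 919.911/2 = 459.9554; MSW = 404.589/21 = 19.2662
F = MSB/MSW = 23.8737
df = (2, 21)
p-value (upper-tail) = 0.00000
At α=0.01: p < α → reject H₀

reject H₀: yes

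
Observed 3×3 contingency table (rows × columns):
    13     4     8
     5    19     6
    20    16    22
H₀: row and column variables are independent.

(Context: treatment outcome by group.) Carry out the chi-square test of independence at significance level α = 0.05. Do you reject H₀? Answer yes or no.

Row totals [25, 30, 58], col totals [38, 39, 36], n=113
χ² = (13−8.41)²/8.41 + (4−8.63)²/8.63 + (8−7.96)²/7.96 + (5−10.09)²/10.09 + (19−10.35)²/10.35 + (6−9.56)²/9.56 + (20−19.50)²/19.50 + (16−20.02)²/20.02 + (22−18.48)²/18.48 = 17.5929
df = 4
p-value (upper-tail) = 0.00148
At α=0.05: p < α → reject H₀

reject H₀: yes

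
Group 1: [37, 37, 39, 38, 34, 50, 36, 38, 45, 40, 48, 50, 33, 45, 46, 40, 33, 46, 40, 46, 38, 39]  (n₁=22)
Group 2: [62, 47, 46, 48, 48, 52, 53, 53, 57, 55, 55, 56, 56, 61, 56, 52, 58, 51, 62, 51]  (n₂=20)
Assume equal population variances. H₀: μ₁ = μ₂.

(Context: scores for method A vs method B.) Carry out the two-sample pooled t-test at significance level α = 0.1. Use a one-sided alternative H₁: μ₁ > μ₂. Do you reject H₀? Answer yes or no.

x̄₁=40.818, s₁=5.297, n₁=22
x̄₂=53.950, s₂=4.751, n₂=20
s_p² = [21·5.297² + 19·4.751²]/40 = 25.4556
SE = √(s_p²·(1/22+1/20)) = 1.5588
t = (40.818−53.950)/1.5588 = -8.4243
df = 40
p-value (one-sided, H₁ greater) = 1.00000
At α=0.1: p ≥ α → fail to reject H₀

reject H₀: no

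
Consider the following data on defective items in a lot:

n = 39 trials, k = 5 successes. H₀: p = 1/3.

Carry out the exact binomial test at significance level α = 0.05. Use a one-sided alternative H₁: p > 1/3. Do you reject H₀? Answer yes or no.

Exact binomial: n=39, k=5, p₀=1/3=0.3333
P(X≥5) from Σ C(n,i)·p₀^i·(1−p₀)^(n−i)
p-value (one-sided, H₁ greater) = 0.99912
At α=0.05: p ≥ α → fail to reject H₀

reject H₀: no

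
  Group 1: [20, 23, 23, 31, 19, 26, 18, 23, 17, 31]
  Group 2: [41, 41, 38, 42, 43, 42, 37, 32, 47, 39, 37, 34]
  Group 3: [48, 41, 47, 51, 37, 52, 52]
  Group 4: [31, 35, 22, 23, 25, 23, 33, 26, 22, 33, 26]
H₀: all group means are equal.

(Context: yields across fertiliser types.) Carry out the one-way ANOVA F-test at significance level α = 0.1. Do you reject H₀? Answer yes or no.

Group means [23.10, 39.42, 46.86, 27.18], grand mean 33.275
SSB = Σnᵢ(x̄ᵢ−x̄)² = 3187.665; SSW = ΣΣ(x−x̄ᵢ)² = 852.310
MSB = 3187.665/3 = 1062.5549; MSW = 852.310/36 = 23.6753
F = MSB/MSW = 44.8803
df = (3, 36)
p-value (upper-tail) = 0.00000
At α=0.1: p < α → reject H₀

reject H₀: yes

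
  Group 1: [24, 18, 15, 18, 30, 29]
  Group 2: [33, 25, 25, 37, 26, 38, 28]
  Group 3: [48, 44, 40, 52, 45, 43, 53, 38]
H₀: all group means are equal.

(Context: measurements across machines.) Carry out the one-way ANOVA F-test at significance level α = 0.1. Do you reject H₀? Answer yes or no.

reject H₀: yes

Group means [22.33, 30.29, 45.38], grand mean 33.762
SSB = Σnᵢ(x̄ᵢ−x̄)² = 1947.173; SSW = ΣΣ(x−x̄ᵢ)² = 588.637
MSB = 1947.173/2 = 973.5863; MSW = 588.637/18 = 32.7021
F = MSB/MSW = 29.7714
df = (2, 18)
p-value (upper-tail) = 0.00000
At α=0.1: p < α → reject H₀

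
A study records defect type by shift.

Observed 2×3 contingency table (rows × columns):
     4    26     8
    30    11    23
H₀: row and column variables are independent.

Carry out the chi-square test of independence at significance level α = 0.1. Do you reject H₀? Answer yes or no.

reject H₀: yes

Row totals [38, 64], col totals [34, 37, 31], n=102
χ² = (4−12.67)²/12.67 + (26−13.78)²/13.78 + (8−11.55)²/11.55 + (30−21.33)²/21.33 + (11−23.22)²/23.22 + (23−19.45)²/19.45 = 28.4421
df = 2
p-value (upper-tail) = 0.00000
At α=0.1: p < α → reject H₀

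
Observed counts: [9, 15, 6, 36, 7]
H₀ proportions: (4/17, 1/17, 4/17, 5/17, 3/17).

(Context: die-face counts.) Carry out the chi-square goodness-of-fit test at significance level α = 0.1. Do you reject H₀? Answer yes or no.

n = 73; E_i = n·p_i = [17.18, 4.29, 17.18, 21.47, 12.88]
χ² = (9−17.18)²/17.18 + (15−4.29)²/4.29 + (6−17.18)²/17.18 + (36−21.47)²/21.47 + (7−12.88)²/12.88 = 50.3742
df = 4
p-value (upper-tail) = 0.00000
At α=0.1: p < α → reject H₀

reject H₀: yes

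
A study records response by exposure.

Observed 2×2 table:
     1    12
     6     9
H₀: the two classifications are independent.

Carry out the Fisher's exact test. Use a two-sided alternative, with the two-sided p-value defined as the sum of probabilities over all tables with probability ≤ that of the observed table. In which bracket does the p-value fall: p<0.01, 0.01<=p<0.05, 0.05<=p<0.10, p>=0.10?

p-value bracket: 0.05<=p<0.10

Margins: r₁=13, r₂=15, c₁=7, c₂=21, n=28
p_obs = C(13,1)·C(15,6)/C(28,7); sum pmf over tables with pmf ≤ p_obs
p-value (two-sided) = 0.08357
→ bracket: 0.05<=p<0.10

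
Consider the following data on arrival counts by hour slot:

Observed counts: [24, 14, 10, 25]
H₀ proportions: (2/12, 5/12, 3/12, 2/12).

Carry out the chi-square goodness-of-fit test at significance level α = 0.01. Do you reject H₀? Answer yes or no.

n = 73; E_i = n·p_i = [12.17, 30.42, 18.25, 12.17]
χ² = (24−12.17)²/12.17 + (14−30.42)²/30.42 + (10−18.25)²/18.25 + (25−12.17)²/12.17 = 37.6356
df = 3
p-value (upper-tail) = 0.00000
At α=0.01: p < α → reject H₀

reject H₀: yes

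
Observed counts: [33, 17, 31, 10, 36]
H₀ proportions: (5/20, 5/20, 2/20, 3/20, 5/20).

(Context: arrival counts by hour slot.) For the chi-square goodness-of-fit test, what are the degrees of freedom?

df = k − 1 = 5 − 1 = 4

degrees of freedom = 4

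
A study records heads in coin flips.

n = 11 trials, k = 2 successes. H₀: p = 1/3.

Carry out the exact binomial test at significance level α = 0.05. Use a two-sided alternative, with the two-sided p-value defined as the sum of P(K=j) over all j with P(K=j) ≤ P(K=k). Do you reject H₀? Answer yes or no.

Exact binomial: n=11, k=2, p₀=1/3=0.3333
P(X=j) = C(n,j)·p₀^j·(1−p₀)^(n−j); p = Σ P(X=j) over j with P(X=j) ≤ P(X=2)
p-value (two-sided) = 0.35620
At α=0.05: p ≥ α → fail to reject H₀

reject H₀: no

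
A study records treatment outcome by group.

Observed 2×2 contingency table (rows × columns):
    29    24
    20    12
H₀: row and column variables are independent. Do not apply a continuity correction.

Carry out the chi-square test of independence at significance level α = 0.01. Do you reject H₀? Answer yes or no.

reject H₀: no

Row totals [53, 32], col totals [49, 36], n=85
χ² = (29−30.55)²/30.55 + (24−22.45)²/22.45 + (20−18.45)²/18.45 + (12−13.55)²/13.55 = 0.4950
df = 1
p-value (upper-tail) = 0.48169
At α=0.01: p ≥ α → fail to reject H₀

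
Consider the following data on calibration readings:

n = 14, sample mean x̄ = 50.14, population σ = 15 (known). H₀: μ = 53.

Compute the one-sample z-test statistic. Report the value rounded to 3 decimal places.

SE = σ/√n = 15/√14 = 4.0089
z = (x̄−μ₀)/SE = (50.14−53)/4.0089 = -0.7134

test statistic = -0.713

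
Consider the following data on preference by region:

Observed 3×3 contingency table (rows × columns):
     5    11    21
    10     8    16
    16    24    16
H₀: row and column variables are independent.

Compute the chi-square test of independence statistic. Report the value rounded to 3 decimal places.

test statistic = 9.699

Row totals [37, 34, 56], col totals [31, 43, 53], n=127
χ² = (5−9.03)²/9.03 + (11−12.53)²/12.53 + (21−15.44)²/15.44 + (10−8.30)²/8.30 + (8−11.51)²/11.51 + (16−14.19)²/14.19 + (16−13.67)²/13.67 + (24−18.96)²/18.96 + (16−23.37)²/23.37 = 9.6993
df = 4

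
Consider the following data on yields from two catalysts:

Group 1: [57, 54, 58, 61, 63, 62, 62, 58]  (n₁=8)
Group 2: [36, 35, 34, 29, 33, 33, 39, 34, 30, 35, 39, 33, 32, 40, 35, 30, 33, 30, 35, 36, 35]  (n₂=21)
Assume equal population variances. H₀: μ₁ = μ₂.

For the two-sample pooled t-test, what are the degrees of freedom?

degrees of freedom = 27

df = n₁ + n₂ − 2 = 8 + 21 − 2 = 27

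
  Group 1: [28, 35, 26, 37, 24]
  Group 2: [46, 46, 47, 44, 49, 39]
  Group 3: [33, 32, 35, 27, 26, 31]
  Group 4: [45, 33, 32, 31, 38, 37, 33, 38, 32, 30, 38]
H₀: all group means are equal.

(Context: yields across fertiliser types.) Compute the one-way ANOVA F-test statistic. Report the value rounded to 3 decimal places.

Group means [30.00, 45.17, 30.67, 35.18], grand mean 35.429
SSB = Σnᵢ(x̄ᵢ−x̄)² = 853.054; SSW = ΣΣ(x−x̄ᵢ)² = 447.803
MSB = 853.054/3 = 284.3514; MSW = 447.803/24 = 18.6585
F = MSB/MSW = 15.2398
df = (3, 24)

test statistic = 15.240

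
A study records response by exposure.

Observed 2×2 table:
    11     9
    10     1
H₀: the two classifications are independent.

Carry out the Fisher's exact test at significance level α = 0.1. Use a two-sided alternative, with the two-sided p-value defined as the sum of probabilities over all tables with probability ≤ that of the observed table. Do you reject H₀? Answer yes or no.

Margins: r₁=20, r₂=11, c₁=21, c₂=10, n=31
p_obs = C(20,11)·C(11,10)/C(31,21); sum pmf over tables with pmf ≤ p_obs
p-value (two-sided) = 0.05504
At α=0.1: p < α → reject H₀

reject H₀: yes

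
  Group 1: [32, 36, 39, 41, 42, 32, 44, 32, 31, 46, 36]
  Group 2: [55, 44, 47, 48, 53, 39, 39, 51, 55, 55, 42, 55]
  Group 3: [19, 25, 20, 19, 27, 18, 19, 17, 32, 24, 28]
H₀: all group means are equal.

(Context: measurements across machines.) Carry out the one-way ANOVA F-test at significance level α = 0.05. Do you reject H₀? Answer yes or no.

Group means [37.36, 48.58, 22.55], grand mean 36.529
SSB = Σnᵢ(x̄ᵢ−x̄)² = 3902.281; SSW = ΣΣ(x−x̄ᵢ)² = 970.189
MSB = 3902.281/2 = 1951.1406; MSW = 970.189/31 = 31.2964
F = MSB/MSW = 62.3439
df = (2, 31)
p-value (upper-tail) = 0.00000
At α=0.05: p < α → reject H₀

reject H₀: yes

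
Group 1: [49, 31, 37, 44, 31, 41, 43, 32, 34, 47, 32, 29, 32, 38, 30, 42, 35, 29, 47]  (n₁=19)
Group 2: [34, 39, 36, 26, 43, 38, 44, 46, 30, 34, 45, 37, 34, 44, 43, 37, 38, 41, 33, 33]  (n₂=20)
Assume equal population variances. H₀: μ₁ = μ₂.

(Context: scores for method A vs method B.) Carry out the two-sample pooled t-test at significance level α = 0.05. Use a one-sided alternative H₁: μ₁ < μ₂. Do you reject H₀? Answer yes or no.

x̄₁=37.000, s₁=6.700, n₁=19
x̄₂=37.750, s₂=5.408, n₂=20
s_p² = [18·6.700² + 19·5.408²]/37 = 36.8581
SE = √(s_p²·(1/19+1/20)) = 1.9449
t = (37.000−37.750)/1.9449 = -0.3856
df = 37
p-value (one-sided, H₁ less) = 0.35099
At α=0.05: p ≥ α → fail to reject H₀

reject H₀: no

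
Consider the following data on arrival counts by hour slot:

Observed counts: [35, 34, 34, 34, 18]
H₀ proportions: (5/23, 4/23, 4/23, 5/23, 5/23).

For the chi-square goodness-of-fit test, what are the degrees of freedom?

df = k − 1 = 5 − 1 = 4

degrees of freedom = 4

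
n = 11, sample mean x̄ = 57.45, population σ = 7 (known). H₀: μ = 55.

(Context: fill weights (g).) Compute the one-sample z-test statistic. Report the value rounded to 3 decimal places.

test statistic = 1.161

SE = σ/√n = 7/√11 = 2.1106
z = (x̄−μ₀)/SE = (57.45−55)/2.1106 = 1.1608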